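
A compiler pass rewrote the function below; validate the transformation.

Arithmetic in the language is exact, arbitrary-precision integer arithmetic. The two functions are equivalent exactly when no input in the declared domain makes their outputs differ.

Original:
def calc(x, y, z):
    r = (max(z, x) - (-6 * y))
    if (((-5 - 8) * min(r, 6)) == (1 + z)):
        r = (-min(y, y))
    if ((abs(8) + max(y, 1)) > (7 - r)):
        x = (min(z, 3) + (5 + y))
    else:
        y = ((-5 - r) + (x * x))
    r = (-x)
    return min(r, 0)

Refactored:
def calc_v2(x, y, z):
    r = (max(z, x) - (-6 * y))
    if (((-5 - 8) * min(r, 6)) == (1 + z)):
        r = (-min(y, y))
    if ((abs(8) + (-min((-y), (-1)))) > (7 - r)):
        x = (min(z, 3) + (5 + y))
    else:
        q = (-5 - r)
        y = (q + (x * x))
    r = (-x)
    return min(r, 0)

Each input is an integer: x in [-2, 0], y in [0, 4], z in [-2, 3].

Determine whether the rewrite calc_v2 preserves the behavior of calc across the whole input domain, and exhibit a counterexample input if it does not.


Although min/max/abs usage differs; and statement counts differ; and local variable names differ, 90/90 inputs agree.
verdict: equivalent


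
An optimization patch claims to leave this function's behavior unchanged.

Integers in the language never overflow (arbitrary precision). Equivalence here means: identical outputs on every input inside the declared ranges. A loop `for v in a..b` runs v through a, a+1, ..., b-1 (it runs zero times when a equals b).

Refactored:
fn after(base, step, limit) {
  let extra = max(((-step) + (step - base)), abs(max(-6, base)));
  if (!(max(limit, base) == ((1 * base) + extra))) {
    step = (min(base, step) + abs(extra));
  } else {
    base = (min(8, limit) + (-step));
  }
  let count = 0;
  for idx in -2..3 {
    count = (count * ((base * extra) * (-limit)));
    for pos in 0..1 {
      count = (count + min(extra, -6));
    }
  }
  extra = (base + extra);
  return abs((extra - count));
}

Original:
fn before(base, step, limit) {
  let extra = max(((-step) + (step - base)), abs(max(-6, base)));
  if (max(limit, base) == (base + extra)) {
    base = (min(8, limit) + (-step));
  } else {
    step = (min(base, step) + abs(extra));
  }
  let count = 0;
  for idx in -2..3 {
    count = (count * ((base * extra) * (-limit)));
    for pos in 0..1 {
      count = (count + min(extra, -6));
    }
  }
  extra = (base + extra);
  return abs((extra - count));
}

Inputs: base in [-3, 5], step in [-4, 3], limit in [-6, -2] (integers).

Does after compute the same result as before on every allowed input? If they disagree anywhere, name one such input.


Although constant usage differs; and arithmetic usage differs; and boolean connective usage differs, 360/360 inputs agree.
verdict: equivalent


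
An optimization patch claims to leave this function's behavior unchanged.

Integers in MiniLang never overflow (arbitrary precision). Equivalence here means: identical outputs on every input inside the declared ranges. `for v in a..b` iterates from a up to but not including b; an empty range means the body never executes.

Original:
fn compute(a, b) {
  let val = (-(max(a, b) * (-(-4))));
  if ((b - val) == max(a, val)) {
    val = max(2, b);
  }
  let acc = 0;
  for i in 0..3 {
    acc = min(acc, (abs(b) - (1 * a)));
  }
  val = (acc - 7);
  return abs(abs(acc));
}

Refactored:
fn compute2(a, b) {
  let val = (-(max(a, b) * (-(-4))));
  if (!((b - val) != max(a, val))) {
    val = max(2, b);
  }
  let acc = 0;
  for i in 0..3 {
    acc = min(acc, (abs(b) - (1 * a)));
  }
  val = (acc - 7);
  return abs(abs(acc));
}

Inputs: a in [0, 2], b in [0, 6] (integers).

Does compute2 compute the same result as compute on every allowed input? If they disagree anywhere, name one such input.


Reading the diff, among the changes: boolean connective usage differs; comparison usage differs.
As a probe, take a=2, b=4: compute runs val := -16 | ((b - val) == max(a, val)): false | acc := 0 | iter i=0: | acc := 0 | iter i=1: | acc := 0 | iter i=2: | acc := 0 | val := -7 | result 0; compute2 runs val := -16 | (!((b - val) != max(a, val))): false | acc := 0 | iter i=0: | acc := 0 | iter i=1: | acc := 0 | iter i=2: | acc := 0 | val := -7 | result 0; both end at 0.
Checked all 21 inputs in the declared domain: the outputs agree on every one.
verdict: equivalent


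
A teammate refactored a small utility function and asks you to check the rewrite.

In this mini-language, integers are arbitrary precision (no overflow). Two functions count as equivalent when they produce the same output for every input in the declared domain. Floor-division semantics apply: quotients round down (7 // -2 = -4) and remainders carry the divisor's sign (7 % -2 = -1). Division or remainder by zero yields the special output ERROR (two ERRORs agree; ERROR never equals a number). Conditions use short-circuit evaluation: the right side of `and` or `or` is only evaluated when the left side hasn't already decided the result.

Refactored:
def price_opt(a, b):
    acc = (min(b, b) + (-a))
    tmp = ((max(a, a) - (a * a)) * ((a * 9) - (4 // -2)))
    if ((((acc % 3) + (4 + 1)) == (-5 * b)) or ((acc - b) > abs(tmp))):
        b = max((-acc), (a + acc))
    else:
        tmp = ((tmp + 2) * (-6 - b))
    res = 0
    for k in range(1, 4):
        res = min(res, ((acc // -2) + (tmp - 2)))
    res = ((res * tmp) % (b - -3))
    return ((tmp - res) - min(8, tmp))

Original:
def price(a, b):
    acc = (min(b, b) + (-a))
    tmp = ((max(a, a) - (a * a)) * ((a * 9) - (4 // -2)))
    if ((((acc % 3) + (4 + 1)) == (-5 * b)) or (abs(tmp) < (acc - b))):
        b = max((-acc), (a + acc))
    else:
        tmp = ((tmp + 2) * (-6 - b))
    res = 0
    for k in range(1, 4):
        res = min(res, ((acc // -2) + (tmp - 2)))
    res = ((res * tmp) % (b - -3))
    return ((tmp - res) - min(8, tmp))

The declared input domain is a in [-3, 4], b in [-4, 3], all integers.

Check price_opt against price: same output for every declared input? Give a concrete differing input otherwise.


Behavior is preserved: although comparison usage differs, the outputs never diverge.
As a probe, take a=2, b=3: price runs acc = 1; tmp = -40; ((((acc % 3) + (4 + 1)) == (-5 * b)) or (abs(tmp) < (acc - b))) -> false; tmp = 342; res = 0; [k=1]; res = 0; [k=2]; res = 0; [k=3]; res = 0; res = 0; return 334; price_opt runs acc = 1; tmp = -40; ((((acc % 3) + (4 + 1)) == (-5 * b)) or ((acc - b) > abs(tmp))) -> false; tmp = 342; res = 0; [k=1]; res = 0; [k=2]; res = 0; [k=3]; res = 0; res = 0; return 334; both end at 334.
Across all 64 domain points the two functions coincide.
verdict: equivalent


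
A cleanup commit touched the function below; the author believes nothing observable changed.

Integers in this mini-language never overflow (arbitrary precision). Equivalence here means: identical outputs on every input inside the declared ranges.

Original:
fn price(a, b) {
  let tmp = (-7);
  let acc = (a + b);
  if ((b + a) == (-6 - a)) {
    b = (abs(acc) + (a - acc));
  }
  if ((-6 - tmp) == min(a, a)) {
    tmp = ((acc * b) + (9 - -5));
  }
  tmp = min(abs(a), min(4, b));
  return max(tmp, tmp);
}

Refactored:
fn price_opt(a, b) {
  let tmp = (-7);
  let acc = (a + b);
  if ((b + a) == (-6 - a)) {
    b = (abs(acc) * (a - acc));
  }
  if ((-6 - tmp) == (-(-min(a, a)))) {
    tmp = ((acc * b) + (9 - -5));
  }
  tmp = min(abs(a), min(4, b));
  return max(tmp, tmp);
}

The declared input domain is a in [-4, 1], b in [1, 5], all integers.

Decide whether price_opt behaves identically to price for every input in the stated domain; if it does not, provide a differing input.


Input a=-4, b=2: 0 from price versus -4 from price_opt.
verdict: not equivalent; witness: a=-4, b=2


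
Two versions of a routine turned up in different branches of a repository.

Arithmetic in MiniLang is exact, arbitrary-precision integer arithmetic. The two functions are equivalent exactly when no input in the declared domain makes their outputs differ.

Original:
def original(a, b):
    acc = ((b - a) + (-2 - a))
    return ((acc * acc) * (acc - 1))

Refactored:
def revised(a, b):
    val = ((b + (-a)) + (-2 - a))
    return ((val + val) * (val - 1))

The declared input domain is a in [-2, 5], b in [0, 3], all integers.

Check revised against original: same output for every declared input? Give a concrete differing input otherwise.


The rewrite breaks on a=-2, b=1, where the results are 18 and 12.
original: acc becomes 3; next final value 18
revised: val becomes 3; next final value 12
verdict: not equivalent; witness: a=-2, b=1


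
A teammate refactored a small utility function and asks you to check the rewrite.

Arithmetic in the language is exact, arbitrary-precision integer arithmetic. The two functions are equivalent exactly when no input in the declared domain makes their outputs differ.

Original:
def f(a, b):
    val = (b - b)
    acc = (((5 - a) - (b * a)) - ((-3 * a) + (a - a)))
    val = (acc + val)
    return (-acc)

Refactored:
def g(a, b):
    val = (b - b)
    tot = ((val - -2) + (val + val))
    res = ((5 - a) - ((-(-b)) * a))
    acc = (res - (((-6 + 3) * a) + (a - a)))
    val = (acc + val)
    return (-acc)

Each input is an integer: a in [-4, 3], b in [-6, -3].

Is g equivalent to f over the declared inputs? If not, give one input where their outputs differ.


The suspicious edit (`-3` became `-2`) never changes the result for any input inside the declared domain.
As a probe, take a=1, b=-4: f runs val := 0 | acc := 11 | val := 11 | result -11; g runs val := 0 | tot := 2 | res := 8 | acc := 11 | val := 11 | result -11; both end at -11.
Across all 32 domain points the two functions coincide.
verdict: equivalent


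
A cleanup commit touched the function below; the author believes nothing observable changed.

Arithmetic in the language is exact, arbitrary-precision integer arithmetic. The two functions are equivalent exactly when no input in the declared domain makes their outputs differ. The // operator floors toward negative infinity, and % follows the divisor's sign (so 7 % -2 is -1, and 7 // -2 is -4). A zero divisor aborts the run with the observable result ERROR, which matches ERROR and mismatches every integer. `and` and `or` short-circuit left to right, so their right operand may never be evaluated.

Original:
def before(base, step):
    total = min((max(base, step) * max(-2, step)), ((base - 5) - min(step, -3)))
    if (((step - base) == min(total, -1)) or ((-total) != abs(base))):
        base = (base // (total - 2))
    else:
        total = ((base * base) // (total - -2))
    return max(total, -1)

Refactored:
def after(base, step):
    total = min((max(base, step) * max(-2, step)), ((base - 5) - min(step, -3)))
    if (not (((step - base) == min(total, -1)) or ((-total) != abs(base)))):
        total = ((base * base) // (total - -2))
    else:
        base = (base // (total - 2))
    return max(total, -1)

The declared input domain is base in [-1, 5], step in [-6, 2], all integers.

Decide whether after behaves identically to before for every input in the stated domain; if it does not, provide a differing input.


Equivalent — the differences include boolean connective usage differs, yet no declared input distinguishes the two.
Spot check at base=3, step=-1 — before: total becomes -3; next (((step - base) == min(total, -1)) or ((-total) != abs(base))) evaluates to false; next total becomes -9; next final value -1. after: total becomes -3; next (not (((step - base) == min(total, -1)) or ((-total) != abs(base)))) evaluates to true; next total becomes -9; next final value -1. Both give -1.
Across all 63 domain points the two functions coincide.
verdict: equivalent


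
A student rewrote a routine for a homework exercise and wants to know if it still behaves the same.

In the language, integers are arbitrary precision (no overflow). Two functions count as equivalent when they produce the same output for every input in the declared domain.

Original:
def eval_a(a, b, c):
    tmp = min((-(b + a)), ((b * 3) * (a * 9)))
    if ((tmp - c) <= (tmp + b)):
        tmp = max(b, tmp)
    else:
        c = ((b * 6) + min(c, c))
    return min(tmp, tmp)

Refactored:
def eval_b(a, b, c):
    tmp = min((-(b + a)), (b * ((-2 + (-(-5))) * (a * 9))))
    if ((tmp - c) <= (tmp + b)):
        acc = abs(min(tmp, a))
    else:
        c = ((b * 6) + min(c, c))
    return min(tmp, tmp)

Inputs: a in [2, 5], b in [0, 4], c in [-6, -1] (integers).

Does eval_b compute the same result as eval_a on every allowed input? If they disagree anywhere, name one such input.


The rewrite breaks on a=2, b=1, c=-1, where the results are 1 and -3.
eval_a: tmp becomes -3; next ((tmp - c) <= (tmp + b)) evaluates to true; next tmp becomes 1; next final value 1
eval_b: tmp becomes -3; next ((tmp - c) <= (tmp + b)) evaluates to true; next acc becomes 3; next final value -3
verdict: not equivalent; witness: a=2, b=1, c=-1


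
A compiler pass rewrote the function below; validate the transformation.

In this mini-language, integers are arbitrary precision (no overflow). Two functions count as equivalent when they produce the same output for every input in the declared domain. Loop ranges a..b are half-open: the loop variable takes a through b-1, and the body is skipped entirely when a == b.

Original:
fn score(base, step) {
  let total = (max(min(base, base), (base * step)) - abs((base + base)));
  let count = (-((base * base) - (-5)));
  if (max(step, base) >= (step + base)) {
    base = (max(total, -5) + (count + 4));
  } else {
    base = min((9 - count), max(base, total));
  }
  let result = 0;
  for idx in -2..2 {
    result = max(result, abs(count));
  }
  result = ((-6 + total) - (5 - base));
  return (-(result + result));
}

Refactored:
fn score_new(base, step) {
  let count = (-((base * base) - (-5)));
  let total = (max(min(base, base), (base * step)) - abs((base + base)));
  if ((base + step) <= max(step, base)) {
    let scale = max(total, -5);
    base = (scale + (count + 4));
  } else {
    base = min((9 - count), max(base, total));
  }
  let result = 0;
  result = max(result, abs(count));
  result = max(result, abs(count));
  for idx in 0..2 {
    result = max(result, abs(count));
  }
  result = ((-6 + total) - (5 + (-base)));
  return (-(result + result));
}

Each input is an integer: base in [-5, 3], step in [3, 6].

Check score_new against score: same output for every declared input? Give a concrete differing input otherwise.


The two are interchangeable: min/max/abs usage differs; also local variable names differ; also comparison usage differs; also arithmetic usage differs; also statement counts differ; also loop structure differs, and every declared input agrees.
Tracing base=3, step=4: score: total := 6 | count := -14 | (max(step, base) >= (step + base)): false | base := 6 | result := 0 | iter idx=-2: | result := 14 | iter idx=-1: | result := 14 | iter idx=0: | result := 14 | iter idx=1: | result := 14 | result := 1 | result -2 | score_new: count := -14 | total := 6 | ((base + step) <= max(step, base)): false | base := 6 | result := 0 | result := 14 | result := 14 | iter idx=0: | result := 14 | iter idx=1: | result := 14 | result := 1 | result -2 — matching result -2.
Checked all 36 inputs in the declared domain: the outputs agree on every one.
verdict: equivalent


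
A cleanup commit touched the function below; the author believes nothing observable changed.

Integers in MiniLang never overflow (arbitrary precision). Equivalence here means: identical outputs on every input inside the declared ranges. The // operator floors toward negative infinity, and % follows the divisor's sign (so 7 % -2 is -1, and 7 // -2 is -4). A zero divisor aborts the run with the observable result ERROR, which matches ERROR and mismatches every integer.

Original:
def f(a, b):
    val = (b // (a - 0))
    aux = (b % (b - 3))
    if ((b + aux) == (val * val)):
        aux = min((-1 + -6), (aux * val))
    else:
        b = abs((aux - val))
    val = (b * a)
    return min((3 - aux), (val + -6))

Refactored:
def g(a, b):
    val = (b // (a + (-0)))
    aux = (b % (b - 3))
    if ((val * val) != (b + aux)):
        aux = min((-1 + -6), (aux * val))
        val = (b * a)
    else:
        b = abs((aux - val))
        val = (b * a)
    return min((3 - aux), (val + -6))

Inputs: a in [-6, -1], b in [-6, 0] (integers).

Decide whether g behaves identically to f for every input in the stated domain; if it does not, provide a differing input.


These are not equivalent — on a=-6, b=-6 the outputs split (-48 vs 10).
f: val=1, then aux=-6, then ((b + aux) == (val * val)) is false, then b=7, then val=-42, then returns -48
g: val=1, then aux=-6, then ((val * val) != (b + aux)) is true, then aux=-7, then val=36, then returns 10
verdict: not equivalent; witness: a=-6, b=-6


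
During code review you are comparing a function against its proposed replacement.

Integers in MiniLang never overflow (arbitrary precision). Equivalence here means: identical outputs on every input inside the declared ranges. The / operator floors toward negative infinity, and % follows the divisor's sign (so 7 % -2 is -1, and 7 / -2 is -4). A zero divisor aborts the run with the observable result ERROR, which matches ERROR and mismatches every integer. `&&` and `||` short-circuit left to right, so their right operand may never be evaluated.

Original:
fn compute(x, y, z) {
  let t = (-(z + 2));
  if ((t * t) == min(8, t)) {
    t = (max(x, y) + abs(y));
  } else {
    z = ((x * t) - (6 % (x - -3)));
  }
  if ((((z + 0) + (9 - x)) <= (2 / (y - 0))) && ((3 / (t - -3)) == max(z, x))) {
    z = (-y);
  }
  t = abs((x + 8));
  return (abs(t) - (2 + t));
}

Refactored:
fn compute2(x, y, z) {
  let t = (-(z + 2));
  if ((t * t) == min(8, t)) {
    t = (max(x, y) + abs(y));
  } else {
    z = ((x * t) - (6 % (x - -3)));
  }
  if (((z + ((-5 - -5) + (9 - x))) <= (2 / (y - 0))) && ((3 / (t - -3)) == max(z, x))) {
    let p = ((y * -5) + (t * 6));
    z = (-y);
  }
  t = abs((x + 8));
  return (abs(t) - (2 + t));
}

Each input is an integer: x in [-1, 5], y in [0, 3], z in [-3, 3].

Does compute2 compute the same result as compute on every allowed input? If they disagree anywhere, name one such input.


Although arithmetic usage differs; and local variable names differ; and statement counts differ; and constant usage differs, 196/196 inputs agree.
verdict: equivalent


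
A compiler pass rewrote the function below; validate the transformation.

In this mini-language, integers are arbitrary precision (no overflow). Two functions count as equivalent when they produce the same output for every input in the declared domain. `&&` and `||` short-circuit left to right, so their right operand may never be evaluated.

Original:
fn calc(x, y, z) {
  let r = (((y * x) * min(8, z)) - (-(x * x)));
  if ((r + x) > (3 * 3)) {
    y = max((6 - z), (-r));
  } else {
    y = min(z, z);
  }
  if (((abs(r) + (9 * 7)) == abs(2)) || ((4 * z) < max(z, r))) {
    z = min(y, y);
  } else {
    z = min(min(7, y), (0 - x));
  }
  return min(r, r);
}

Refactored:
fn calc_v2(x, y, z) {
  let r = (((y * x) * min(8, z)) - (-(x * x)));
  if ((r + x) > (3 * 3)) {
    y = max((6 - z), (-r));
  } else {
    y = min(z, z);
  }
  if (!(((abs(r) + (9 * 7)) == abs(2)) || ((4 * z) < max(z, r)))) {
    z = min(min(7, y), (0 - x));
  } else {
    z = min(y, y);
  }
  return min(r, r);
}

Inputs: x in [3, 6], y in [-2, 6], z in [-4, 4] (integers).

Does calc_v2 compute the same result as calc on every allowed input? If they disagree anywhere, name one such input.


This is a faithful refactor — boolean connective usage differs, but the computed results match everywhere.
Tracing x=5, y=3, z=0: calc: r = 25; ((r + x) > (3 * 3)) -> true; y = 6; (((abs(r) + (9 * 7)) == abs(2)) || ((4 * z) < max(z, r))) -> true; z = 6; return 25 | calc_v2: r = 25; ((r + x) > (3 * 3)) -> true; y = 6; (!(((abs(r) + (9 * 7)) == abs(2)) || ((4 * z) < max(z, r)))) -> false; z = 6; return 25 — matching result 25.
An exhaustive pass over the 324 declared inputs shows identical outputs.
verdict: equivalent


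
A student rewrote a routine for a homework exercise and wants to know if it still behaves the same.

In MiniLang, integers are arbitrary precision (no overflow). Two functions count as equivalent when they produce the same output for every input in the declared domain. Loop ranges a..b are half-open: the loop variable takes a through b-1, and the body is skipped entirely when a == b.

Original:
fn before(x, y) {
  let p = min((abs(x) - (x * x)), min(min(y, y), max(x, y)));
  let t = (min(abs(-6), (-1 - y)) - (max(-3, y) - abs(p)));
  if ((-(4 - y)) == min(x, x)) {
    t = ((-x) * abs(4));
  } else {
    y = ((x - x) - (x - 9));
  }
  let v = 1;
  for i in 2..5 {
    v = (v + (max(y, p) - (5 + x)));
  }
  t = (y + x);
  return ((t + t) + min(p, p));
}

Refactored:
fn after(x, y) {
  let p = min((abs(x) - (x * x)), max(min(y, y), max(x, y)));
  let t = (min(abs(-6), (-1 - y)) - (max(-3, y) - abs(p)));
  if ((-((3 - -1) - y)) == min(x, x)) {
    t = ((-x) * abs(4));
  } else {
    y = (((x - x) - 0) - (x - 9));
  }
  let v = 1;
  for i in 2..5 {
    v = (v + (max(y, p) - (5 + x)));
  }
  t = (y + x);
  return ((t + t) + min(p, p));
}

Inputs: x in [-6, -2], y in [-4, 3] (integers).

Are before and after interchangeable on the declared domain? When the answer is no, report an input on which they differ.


Run the pair on x=-2, y=-4.
before: p := -4 | t := 10 | ((-(4 - y)) == min(x, x)): false | y := 11 | v := 1 | iter i=2: | v := 9 | iter i=3: | v := 17 | iter i=4: | v := 25 | t := 9 | result 14
after: p := -2 | t := 8 | ((-((3 - -1) - y)) == min(x, x)): false | y := 11 | v := 1 | iter i=2: | v := 9 | iter i=3: | v := 17 | iter i=4: | v := 25 | t := 9 | result 16
14 and 16 differ, so these are not the same function on this domain.
verdict: not equivalent; witness: x=-2, y=-4


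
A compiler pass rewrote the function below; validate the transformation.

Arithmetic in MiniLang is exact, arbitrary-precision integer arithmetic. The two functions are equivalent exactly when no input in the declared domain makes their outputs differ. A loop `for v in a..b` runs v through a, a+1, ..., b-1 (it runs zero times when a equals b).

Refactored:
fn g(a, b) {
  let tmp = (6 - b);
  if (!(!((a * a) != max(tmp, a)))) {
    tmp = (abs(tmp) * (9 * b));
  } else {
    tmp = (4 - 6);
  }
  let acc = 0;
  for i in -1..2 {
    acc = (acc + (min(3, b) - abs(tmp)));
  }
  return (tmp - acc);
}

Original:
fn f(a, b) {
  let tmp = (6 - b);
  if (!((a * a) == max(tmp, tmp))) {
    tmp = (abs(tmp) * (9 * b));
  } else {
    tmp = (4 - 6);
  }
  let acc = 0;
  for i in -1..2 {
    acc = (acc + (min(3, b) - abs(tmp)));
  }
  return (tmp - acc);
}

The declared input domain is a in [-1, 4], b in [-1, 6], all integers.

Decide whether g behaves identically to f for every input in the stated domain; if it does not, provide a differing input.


There is a counterexample at a=1, b=6: -9 on one side, -5 on the other.
f: tmp = 0; (!((a * a) == max(tmp, tmp))) -> true; tmp = 0; acc = 0; [i=-1]; acc = 3; [i=0]; acc = 6; [i=1]; acc = 9; return -9
g: tmp = 0; (!(!((a * a) != max(tmp, a)))) -> false; tmp = -2; acc = 0; [i=-1]; acc = 1; [i=0]; acc = 2; [i=1]; acc = 3; return -5
verdict: not equivalent; witness: a=1, b=6


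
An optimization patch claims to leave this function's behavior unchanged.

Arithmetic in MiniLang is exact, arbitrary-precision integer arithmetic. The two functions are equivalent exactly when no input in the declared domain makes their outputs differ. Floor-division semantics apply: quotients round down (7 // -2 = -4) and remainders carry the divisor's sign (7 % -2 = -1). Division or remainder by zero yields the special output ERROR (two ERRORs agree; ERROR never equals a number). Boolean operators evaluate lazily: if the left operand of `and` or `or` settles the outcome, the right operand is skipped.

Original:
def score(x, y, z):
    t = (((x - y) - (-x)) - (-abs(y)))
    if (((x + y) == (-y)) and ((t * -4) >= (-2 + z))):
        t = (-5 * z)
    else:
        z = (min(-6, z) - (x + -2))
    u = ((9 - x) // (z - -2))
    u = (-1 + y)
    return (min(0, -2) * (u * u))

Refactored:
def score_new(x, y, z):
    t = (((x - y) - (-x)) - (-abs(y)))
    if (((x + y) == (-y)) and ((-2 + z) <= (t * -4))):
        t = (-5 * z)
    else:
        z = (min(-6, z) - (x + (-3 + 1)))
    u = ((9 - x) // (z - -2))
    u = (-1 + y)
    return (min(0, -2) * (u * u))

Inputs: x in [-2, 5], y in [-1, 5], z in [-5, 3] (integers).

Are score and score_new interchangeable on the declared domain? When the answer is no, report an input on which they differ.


Side by side, the visible changes include: arithmetic usage differs; and comparison usage differs; and constant usage differs.
Spot check at x=4, y=2, z=-3 — score: t := 8 | (((x + y) == (-y)) and ((t * -4) >= (-2 + z))): false | z := -8 | u := -1 | u := 1 | result -2. score_new: t := 8 | (((x + y) == (-y)) and ((-2 + z) <= (t * -4))): false | z := -8 | u := -1 | u := 1 | result -2. Both give -2.
Checked all 504 inputs in the declared domain: the outputs agree on every one.
verdict: equivalent


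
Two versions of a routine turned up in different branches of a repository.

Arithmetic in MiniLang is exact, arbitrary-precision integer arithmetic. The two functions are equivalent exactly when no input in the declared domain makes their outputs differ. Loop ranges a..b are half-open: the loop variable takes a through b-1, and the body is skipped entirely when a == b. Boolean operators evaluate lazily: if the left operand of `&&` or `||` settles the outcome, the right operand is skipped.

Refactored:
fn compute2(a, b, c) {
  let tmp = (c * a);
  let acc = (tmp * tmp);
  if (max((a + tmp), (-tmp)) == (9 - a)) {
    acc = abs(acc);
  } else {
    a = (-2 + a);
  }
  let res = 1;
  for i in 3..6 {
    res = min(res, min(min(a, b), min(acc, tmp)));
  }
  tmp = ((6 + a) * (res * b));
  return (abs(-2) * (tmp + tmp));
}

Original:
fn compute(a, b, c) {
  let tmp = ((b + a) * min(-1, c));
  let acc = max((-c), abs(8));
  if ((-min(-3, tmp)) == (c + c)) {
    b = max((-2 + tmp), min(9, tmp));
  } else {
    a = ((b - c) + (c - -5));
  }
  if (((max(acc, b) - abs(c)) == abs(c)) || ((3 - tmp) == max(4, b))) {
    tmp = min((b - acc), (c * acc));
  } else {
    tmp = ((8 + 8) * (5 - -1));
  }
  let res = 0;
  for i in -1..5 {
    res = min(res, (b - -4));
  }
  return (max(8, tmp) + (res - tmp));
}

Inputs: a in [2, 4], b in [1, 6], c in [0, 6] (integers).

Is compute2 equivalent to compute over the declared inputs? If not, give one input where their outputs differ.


The rewrite breaks on a=2, b=1, c=4, where the results are 15 and 0.
compute: tmp := -3 | acc := 8 | ((-min(-3, tmp)) == (c + c)): false | a := 6 | (((max(acc, b) - abs(c)) == abs(c)) || ((3 - tmp) == max(4, b))): true | tmp := -7 | res := 0 | iter i=-1: | res := 0 | iter i=0: | res := 0 | iter i=1: | res := 0 | iter i=2: | res := 0 | iter i=3: | res := 0 | iter i=4: | res := 0 | result 15
compute2: tmp := 8 | acc := 64 | (max((a + tmp), (-tmp)) == (9 - a)): false | a := 0 | res := 1 | iter i=3: | res := 0 | iter i=4: | res := 0 | iter i=5: | res := 0 | tmp := 0 | result 0
verdict: not equivalent; witness: a=2, b=1, c=4


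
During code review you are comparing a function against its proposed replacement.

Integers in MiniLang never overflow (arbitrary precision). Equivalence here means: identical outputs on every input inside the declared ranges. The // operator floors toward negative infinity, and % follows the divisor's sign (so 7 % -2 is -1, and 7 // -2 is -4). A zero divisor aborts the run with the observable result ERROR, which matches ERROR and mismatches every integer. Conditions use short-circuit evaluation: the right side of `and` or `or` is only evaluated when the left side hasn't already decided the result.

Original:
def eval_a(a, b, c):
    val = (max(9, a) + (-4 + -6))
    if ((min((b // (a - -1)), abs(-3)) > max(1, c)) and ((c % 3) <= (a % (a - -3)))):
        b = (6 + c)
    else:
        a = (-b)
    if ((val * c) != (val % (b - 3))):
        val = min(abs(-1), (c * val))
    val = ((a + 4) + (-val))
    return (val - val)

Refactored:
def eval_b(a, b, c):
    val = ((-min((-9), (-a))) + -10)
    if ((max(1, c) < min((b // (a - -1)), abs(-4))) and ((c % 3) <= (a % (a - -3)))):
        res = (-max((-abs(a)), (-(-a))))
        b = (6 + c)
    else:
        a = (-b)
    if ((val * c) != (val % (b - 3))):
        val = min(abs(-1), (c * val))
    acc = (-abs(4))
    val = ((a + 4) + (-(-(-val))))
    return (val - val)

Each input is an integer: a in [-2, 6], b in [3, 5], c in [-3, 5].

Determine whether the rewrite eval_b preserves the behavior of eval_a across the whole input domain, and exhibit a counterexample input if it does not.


The one real change (`-3` became `-4`) has no effect anywhere in the declared ranges.
One worked example (a=5, b=5, c=3) — eval_a: val=-1, then ((min((b // (a - -1)), abs(-3)) > max(1, c)) and ((c % 3) <= (a % (a - -3)))) is false, then a=-5, then ((val * c) != (val % (b - 3))) is true, then val=-3, then val=2, then returns 0; eval_b: val=-1, then ((max(1, c) < min((b // (a - -1)), abs(-4))) and ((c % 3) <= (a % (a - -3)))) is false, then a=-5, then ((val * c) != (val % (b - 3))) is true, then val=-3, then acc=-4, then val=2, then returns 0; agreement on 0.
Sweeping the whole domain (243 inputs) finds no disagreement.
verdict: equivalent


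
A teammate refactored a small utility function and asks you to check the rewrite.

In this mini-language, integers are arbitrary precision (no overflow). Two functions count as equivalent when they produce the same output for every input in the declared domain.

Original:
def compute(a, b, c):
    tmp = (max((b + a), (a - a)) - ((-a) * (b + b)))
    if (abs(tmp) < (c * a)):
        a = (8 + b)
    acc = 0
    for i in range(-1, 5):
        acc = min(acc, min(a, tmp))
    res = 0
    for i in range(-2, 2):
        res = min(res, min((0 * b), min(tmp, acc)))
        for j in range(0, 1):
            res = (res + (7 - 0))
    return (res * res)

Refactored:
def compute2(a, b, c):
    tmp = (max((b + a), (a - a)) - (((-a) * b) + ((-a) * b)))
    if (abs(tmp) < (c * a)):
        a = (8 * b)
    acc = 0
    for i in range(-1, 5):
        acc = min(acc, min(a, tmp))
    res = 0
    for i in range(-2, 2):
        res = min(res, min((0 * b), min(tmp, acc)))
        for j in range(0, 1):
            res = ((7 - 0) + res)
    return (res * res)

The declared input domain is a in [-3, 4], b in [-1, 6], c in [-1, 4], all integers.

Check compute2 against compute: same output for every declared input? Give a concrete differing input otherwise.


There is a counterexample at a=1, b=-1, c=3: 25 on one side, 1 on the other.
compute: tmp=-2, then (abs(tmp) < (c * a)) is true, then a=7, then acc=0, then (i=-1), then acc=-2, then (i=0), then acc=-2, then (i=1), then acc=-2, then (i=2), then acc=-2, then (i=3), then acc=-2, then (i=4), then acc=-2, then res=0, then (i=-2), then res=-2, then (j=0), then res=5, then (i=-1), then res=-2, then (j=0), then res=5, then (i=0), then res=-2, then (j=0), then res=5, then (i=1), then res=-2, then (j=0), then res=5, then returns 25
compute2: tmp=-2, then (abs(tmp) < (c * a)) is true, then a=-8, then acc=0, then (i=-1), then acc=-8, then (i=0), then acc=-8, then (i=1), then acc=-8, then (i=2), then acc=-8, then (i=3), then acc=-8, then (i=4), then acc=-8, then res=0, then (i=-2), then res=-8, then (j=0), then res=-1, then (i=-1), then res=-8, then (j=0), then res=-1, then (i=0), then res=-8, then (j=0), then res=-1, then (i=1), then res=-8, then (j=0), then res=-1, then returns 1
verdict: not equivalent; witness: a=1, b=-1, c=3


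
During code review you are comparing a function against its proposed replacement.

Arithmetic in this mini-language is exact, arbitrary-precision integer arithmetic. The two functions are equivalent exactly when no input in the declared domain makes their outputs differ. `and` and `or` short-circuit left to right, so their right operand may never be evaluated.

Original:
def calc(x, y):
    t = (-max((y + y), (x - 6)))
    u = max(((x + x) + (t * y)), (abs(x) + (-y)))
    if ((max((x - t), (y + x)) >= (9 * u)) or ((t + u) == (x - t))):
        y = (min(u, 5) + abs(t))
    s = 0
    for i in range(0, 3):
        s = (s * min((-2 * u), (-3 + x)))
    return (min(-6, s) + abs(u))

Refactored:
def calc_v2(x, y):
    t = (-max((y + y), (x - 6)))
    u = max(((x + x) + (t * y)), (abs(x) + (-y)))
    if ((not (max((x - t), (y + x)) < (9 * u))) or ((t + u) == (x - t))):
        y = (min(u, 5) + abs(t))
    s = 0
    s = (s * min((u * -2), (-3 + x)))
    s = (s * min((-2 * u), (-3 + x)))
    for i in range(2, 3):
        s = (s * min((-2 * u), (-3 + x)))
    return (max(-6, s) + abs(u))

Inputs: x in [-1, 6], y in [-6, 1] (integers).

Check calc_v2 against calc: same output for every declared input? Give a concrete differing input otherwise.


Input x=-1, y=-6: 1 from calc versus 7 from calc_v2.
verdict: not equivalent; witness: x=-1, y=-6


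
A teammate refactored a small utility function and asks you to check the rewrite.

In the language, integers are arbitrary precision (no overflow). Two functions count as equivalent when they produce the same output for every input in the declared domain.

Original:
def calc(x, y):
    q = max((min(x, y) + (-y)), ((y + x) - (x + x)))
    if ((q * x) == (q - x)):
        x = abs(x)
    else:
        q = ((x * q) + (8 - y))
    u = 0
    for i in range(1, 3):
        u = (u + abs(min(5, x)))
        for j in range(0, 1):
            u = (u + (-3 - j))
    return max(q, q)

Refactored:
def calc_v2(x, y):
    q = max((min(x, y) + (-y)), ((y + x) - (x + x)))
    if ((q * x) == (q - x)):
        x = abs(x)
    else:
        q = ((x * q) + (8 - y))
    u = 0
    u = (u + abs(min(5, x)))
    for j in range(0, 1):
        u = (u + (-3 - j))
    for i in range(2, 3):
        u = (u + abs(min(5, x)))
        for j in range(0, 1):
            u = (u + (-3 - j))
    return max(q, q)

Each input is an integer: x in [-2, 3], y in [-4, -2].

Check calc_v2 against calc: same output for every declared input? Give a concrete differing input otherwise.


Side by side, the visible changes include: loop structure differs; and statement counts differ; and min/max/abs usage differs; and constant usage differs; and arithmetic usage differs.
As a probe, take x=-2, y=-2: calc runs q becomes 0; next ((q * x) == (q - x)) evaluates to false; next q becomes 10; next u becomes 0; next at i=1:; next u becomes 2; next at j=0:; next u becomes -1; next at i=2:; next u becomes 1; next at j=0:; next u becomes -2; next final value 10; calc_v2 runs q becomes 0; next ((q * x) == (q - x)) evaluates to false; next q becomes 10; next u becomes 0; next u becomes 2; next at j=0:; next u becomes -1; next at i=2:; next u becomes 1; next at j=0:; next u becomes -2; next final value 10; both end at 10.
Every one of the 18 inputs gives matching results.
verdict: equivalent


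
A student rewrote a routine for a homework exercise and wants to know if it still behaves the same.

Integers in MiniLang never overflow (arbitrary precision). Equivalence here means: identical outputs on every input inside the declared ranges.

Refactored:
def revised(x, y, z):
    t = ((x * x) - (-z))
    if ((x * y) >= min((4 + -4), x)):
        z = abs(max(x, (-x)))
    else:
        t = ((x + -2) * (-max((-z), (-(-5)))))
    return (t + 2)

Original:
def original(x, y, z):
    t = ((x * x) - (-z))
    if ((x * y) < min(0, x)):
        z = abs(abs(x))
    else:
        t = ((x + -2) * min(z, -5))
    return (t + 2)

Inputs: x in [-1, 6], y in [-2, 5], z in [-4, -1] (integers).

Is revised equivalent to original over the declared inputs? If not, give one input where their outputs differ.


Take x=-1, y=-2, z=-4.
original: t becomes -3; next ((x * y) < min(0, x)) evaluates to false; next t becomes 15; next final value 17
revised: t becomes -3; next ((x * y) >= min((4 + -4), x)) evaluates to true; next z becomes 1; next final value -1
17 vs -1 — the two versions disagree here.
verdict: not equivalent; witness: x=-1, y=-2, z=-4


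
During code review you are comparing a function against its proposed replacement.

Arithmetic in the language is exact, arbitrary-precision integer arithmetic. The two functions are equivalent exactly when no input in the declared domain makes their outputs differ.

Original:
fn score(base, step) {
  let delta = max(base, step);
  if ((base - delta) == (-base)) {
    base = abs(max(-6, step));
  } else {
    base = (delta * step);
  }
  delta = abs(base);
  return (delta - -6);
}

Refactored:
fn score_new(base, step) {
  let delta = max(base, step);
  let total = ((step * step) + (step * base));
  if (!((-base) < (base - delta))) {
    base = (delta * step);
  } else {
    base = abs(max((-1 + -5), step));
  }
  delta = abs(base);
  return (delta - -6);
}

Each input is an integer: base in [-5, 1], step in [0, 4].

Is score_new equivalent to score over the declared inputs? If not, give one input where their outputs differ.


Take base=1, step=2.
score: delta := 2 | ((base - delta) == (-base)): true | base := 2 | delta := 2 | result 8
score_new: delta := 2 | total := 6 | (!((-base) < (base - delta))): true | base := 4 | delta := 4 | result 10
8 != 10, so the rewrite changes behavior.
verdict: not equivalent; witness: base=1, step=2


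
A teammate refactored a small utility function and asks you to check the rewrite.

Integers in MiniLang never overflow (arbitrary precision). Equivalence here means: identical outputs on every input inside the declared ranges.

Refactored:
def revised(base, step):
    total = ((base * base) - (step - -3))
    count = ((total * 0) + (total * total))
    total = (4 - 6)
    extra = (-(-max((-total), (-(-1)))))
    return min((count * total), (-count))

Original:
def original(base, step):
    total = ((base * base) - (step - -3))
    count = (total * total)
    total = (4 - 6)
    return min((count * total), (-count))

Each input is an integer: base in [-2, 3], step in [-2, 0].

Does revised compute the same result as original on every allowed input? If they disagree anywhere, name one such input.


Behavior is preserved: although statement counts differ, constant usage differs, arithmetic usage differs, local variable names differ, min/max/abs usage differs, the outputs never diverge.
Tracing base=3, step=0: original: total = 6; count = 36; total = -2; return -72 | revised: total = 6; count = 36; total = -2; extra = 2; return -72 — matching result -72.
Every one of the 18 inputs gives matching results.
verdict: equivalent


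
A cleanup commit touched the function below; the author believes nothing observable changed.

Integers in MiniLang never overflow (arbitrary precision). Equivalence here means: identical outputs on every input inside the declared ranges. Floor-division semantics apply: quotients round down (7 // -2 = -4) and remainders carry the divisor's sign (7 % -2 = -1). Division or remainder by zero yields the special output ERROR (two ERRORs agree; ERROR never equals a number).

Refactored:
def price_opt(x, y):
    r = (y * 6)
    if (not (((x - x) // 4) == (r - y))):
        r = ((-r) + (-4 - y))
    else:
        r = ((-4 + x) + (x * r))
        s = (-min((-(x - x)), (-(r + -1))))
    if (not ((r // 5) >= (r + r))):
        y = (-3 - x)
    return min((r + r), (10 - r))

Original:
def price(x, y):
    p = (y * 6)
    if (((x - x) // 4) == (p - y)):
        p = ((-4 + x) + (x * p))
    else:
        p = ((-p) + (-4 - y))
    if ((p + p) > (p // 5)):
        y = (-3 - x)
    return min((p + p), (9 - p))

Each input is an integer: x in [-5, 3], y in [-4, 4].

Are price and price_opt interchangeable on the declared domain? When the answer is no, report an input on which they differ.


Take x=-5, y=-4.
price: p = -24; (((x - x) // 4) == (p - y)) -> false; p = 24; ((p + p) > (p // 5)) -> true; y = 2; return -15
price_opt: r = -24; (not (((x - x) // 4) == (r - y))) -> true; r = 24; (not ((r // 5) >= (r + r))) -> true; y = 2; return -14
-15 != -14, so the rewrite changes behavior.
verdict: not equivalent; witness: x=-5, y=-4


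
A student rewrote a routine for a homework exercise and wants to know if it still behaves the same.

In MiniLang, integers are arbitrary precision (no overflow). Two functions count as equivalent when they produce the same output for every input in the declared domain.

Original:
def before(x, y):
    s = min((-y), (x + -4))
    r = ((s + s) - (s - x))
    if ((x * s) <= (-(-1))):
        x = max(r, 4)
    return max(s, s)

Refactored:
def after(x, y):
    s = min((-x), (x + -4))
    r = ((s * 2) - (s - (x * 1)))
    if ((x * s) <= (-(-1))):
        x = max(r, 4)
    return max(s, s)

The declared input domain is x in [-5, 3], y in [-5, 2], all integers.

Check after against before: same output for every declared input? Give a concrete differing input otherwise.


Input x=3, y=-5: -1 from before versus -3 from after.
verdict: not equivalent; witness: x=3, y=-5
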